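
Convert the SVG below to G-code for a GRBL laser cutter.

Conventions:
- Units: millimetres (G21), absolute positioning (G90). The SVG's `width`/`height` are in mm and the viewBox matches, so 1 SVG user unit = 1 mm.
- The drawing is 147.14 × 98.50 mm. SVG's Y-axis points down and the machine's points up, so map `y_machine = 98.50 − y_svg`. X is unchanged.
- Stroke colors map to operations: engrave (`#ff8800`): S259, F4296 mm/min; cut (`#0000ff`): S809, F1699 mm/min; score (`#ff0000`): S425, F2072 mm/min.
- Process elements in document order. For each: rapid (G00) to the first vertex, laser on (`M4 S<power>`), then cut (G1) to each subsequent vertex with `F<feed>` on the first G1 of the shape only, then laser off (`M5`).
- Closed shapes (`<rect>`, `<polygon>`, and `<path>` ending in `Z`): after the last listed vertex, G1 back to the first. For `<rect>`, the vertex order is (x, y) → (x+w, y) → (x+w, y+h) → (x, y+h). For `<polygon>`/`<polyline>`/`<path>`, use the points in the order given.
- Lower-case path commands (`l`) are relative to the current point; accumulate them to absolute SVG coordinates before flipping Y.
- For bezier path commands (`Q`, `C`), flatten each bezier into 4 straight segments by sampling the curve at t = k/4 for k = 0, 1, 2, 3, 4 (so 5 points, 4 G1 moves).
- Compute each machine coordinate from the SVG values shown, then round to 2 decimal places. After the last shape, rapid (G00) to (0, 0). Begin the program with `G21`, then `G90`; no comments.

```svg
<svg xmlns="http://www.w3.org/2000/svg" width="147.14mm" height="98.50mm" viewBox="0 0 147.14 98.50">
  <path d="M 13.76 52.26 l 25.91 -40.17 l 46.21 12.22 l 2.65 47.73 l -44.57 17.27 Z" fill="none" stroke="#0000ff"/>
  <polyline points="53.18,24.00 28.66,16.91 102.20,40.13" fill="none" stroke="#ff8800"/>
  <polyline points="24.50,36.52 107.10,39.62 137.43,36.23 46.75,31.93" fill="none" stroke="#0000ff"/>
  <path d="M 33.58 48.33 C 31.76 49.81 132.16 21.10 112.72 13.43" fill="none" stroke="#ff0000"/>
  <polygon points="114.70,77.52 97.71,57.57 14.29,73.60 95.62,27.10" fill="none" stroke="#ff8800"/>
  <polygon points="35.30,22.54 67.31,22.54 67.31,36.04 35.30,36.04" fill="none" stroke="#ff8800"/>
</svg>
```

Since the viewBox matches the mm dimensions, user units are millimetres directly. The only transform is the Y-flip y_m = 98.50 − y_svg.

Shape 1 is a regular polygon drawn with `<path>`. Its stroke #0000ff means cut at S809, F1699. After flipping Y the toolpath is (13.76,46.24) → (39.67,86.41) → (85.88,74.19) → (88.53,26.46) → (43.96,9.19) → (13.76,46.24), returning to the start.

Shape 2 is a open polyline drawn with `<polyline>`. Its stroke #ff8800 means engrave at S259, F4296. After flipping Y the toolpath is (53.18,74.50) → (28.66,81.59) → (102.20,58.37).

Shape 3 is a open polyline drawn with `<polyline>`. Its stroke #0000ff means cut at S809, F1699. After flipping Y the toolpath is (24.50,61.98) → (107.10,58.88) → (137.43,62.27) → (46.75,66.57).

Shape 4 is a cubic bezier drawn with `<path>`. Its stroke #ff0000 means score at S425, F2072. After flipping Y the toolpath is (33.58,50.17) → (47.91,53.92) → (79.76,64.19) → (108.30,76.17) → (112.72,85.07).

Shape 5 is a closed polygon drawn with `<polygon>`. Its stroke #ff8800 means engrave at S259, F4296. After flipping Y the toolpath is (114.70,20.98) → (97.71,40.93) → (14.29,24.90) → (95.62,71.40) → (114.70,20.98), returning to the start.

Shape 6 is a rectangle drawn with `<polygon>`. Its stroke #ff8800 means engrave at S259, F4296. After flipping Y the toolpath is (35.30,75.96) → (67.31,75.96) → (67.31,62.46) → (35.30,62.46) → (35.30,75.96), returning to the start.

G21
G90
G00 X13.76 Y46.24
M4 S809
G1 X39.67 Y86.41 F1699
G1 X85.88 Y74.19
G1 X88.53 Y26.46
G1 X43.96 Y9.19
G1 X13.76 Y46.24
M5
G00 X53.18 Y74.50
M4 S259
G1 X28.66 Y81.59 F4296
G1 X102.20 Y58.37
M5
G00 X24.50 Y61.98
M4 S809
G1 X107.10 Y58.88 F1699
G1 X137.43 Y62.27
G1 X46.75 Y66.57
M5
G00 X33.58 Y50.17
M4 S425
G1 X47.91 Y53.92 F2072
G1 X79.76 Y64.19
G1 X108.30 Y76.17
G1 X112.72 Y85.07
M5
G00 X114.70 Y20.98
M4 S259
G1 X97.71 Y40.93 F4296
G1 X14.29 Y24.90
G1 X95.62 Y71.40
G1 X114.70 Y20.98
M5
G00 X35.30 Y75.96
M4 S259
G1 X67.31 Y75.96 F4296
G1 X67.31 Y62.46
G1 X35.30 Y62.46
G1 X35.30 Y75.96
M5
G00 X0.00 Y0.00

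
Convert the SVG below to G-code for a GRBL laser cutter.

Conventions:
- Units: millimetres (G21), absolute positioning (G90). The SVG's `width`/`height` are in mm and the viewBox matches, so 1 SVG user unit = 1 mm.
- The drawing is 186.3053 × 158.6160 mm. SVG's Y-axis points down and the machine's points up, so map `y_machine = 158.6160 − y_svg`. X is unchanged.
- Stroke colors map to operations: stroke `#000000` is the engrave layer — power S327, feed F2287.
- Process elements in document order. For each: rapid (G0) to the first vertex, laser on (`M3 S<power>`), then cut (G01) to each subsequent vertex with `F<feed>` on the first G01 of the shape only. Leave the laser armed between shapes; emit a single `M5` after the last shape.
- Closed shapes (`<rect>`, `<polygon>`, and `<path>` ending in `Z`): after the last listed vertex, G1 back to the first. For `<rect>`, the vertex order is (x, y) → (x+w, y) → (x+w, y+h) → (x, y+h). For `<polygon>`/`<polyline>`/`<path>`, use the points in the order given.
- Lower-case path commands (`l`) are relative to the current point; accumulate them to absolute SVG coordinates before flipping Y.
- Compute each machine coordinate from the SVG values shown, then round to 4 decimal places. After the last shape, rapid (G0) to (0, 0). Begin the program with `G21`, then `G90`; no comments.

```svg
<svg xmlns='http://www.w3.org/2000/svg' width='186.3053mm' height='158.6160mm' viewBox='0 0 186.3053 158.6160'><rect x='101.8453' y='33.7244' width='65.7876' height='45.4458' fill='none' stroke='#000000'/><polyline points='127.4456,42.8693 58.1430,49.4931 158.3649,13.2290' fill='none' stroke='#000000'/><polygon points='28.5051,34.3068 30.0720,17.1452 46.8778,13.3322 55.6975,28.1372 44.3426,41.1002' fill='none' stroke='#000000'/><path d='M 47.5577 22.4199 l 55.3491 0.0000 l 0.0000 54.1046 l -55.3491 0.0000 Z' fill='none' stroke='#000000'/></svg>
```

Since the viewBox matches the mm dimensions, user units are millimetres directly. The only transform is the Y-flip y_m = 158.6160 − y_svg.

Shape 1 is a rectangle drawn with `<rect>`. Its stroke #000000 means engrave at S327, F2287. After flipping Y the toolpath is (101.8453,124.8916) → (167.6329,124.8916) → (167.6329,79.4458) → (101.8453,79.4458) → (101.8453,124.8916), returning to the start.

Shape 2 is a open polyline drawn with `<polyline>`. Its stroke #000000 means engrave at S327, F2287. After flipping Y the toolpath is (127.4456,115.7467) → (58.1430,109.1229) → (158.3649,145.3870).

Shape 3 is a regular polygon drawn with `<polygon>`. Its stroke #000000 means engrave at S327, F2287. After flipping Y the toolpath is (28.5051,124.3092) → (30.0720,141.4708) → (46.8778,145.2838) → (55.6975,130.4788) → (44.3426,117.5158) → (28.5051,124.3092), returning to the start.

Shape 4 is a rectangle drawn with `<path>`. Its stroke #000000 means engrave at S327, F2287. After flipping Y the toolpath is (47.5577,136.1961) → (102.9068,136.1961) → (102.9068,82.0915) → (47.5577,82.0915) → (47.5577,136.1961), returning to the start.

G21
G90
G0 X101.8453 Y124.8916
M3 S327
G01 X167.6329 Y124.8916 F2287
G01 X167.6329 Y79.4458
G01 X101.8453 Y79.4458
G01 X101.8453 Y124.8916
G0 X127.4456 Y115.7467
M3 S327
G01 X58.1430 Y109.1229 F2287
G01 X158.3649 Y145.3870
G0 X28.5051 Y124.3092
M3 S327
G01 X30.0720 Y141.4708 F2287
G01 X46.8778 Y145.2838
G01 X55.6975 Y130.4788
G01 X44.3426 Y117.5158
G01 X28.5051 Y124.3092
G0 X47.5577 Y136.1961
M3 S327
G01 X102.9068 Y136.1961 F2287
G01 X102.9068 Y82.0915
G01 X47.5577 Y82.0915
G01 X47.5577 Y136.1961
M5
G0 X0.0000 Y0.0000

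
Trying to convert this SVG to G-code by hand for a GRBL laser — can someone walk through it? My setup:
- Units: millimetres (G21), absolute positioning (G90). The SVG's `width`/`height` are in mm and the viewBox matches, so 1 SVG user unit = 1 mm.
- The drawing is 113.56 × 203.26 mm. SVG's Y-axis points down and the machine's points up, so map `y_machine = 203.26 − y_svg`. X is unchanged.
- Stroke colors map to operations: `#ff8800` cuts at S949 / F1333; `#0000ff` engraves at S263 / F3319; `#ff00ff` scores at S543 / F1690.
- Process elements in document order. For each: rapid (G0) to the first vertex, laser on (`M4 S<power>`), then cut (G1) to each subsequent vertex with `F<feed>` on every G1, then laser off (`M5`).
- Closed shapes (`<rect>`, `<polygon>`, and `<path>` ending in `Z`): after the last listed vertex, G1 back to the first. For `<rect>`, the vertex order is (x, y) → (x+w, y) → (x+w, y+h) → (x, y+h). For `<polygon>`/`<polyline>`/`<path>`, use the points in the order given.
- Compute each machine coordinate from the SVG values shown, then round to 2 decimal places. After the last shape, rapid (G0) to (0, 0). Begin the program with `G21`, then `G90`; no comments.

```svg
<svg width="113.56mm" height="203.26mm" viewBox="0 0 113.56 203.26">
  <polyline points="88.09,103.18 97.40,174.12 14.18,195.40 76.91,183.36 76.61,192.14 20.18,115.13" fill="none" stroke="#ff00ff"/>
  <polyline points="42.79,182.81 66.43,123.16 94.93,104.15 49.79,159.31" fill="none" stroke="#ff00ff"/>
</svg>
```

G21
G90
G0 X88.09 Y100.08
M4 S543
G1 X97.40 Y29.14 F1690
G1 X14.18 Y7.86 F1690
G1 X76.91 Y19.90 F1690
G1 X76.61 Y11.12 F1690
G1 X20.18 Y88.13 F1690
M5
G0 X42.79 Y20.45
M4 S543
G1 X66.43 Y80.10 F1690
G1 X94.93 Y99.11 F1690
G1 X49.79 Y43.95 F1690
M5
G0 X0.00 Y0.00

Since the viewBox matches the mm dimensions, user units are millimetres directly. The only transform is the Y-flip y_m = 203.26 − y_svg.

Shape 1 is a open polyline drawn with `<polyline>`. Its stroke #ff00ff means score at S543, F1690. After flipping Y the toolpath is (88.09,100.08) → (97.40,29.14) → (14.18,7.86) → (76.91,19.90) → (76.61,11.12) → (20.18,88.13).

Shape 2 is a open polyline drawn with `<polyline>`. Its stroke #ff00ff means score at S543, F1690. After flipping Y the toolpath is (42.79,20.45) → (66.43,80.10) → (94.93,99.11) → (49.79,43.95).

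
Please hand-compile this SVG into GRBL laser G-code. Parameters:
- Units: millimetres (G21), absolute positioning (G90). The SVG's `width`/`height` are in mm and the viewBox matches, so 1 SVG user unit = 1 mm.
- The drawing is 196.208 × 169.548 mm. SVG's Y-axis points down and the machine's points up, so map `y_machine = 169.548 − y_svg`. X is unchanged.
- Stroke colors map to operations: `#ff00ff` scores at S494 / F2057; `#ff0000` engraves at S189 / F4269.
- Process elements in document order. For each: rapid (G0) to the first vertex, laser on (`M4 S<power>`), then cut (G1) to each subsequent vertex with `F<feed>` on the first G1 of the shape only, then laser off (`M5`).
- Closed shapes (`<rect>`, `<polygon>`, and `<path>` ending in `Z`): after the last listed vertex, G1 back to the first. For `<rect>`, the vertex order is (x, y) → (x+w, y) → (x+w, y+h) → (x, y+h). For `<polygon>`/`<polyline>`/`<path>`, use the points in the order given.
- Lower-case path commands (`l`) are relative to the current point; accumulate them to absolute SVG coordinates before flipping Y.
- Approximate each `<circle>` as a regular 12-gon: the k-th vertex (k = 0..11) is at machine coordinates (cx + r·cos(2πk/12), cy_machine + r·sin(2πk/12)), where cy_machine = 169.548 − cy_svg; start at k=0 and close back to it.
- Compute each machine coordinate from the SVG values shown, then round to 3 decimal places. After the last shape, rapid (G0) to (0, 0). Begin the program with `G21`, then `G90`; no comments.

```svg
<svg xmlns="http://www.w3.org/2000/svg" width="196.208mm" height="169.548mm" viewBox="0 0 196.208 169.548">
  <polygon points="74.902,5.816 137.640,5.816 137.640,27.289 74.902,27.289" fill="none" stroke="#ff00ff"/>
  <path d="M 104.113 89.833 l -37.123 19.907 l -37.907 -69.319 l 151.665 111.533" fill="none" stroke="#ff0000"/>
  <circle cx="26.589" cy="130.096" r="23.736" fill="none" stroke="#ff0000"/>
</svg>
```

G21
G90
G0 X74.902 Y163.732
M4 S494
G1 X137.640 Y163.732 F2057
G1 X137.640 Y142.259
G1 X74.902 Y142.259
G1 X74.902 Y163.732
M5
G0 X104.113 Y79.715
M4 S189
G1 X66.990 Y59.808 F4269
G1 X29.083 Y129.127
G1 X180.748 Y17.594
M5
G0 X50.325 Y39.452
M4 S189
G1 X47.145 Y51.320 F4269
G1 X38.457 Y60.008
G1 X26.589 Y63.188
G1 X14.721 Y60.008
G1 X6.033 Y51.320
G1 X2.853 Y39.452
G1 X6.033 Y27.584
G1 X14.721 Y18.896
G1 X26.589 Y15.716
G1 X38.457 Y18.896
G1 X47.145 Y27.584
G1 X50.325 Y39.452
M5
G0 X0.000 Y0.000

Since the viewBox matches the mm dimensions, user units are millimetres directly. The only transform is the Y-flip y_m = 169.548 − y_svg.

Shape 1 is a rectangle drawn with `<polygon>`. Its stroke #ff00ff means score at S494, F2057. After flipping Y the toolpath is (74.902,163.732) → (137.640,163.732) → (137.640,142.259) → (74.902,142.259) → (74.902,163.732), returning to the start.

Shape 2 is a open polyline drawn with `<path>`. Its stroke #ff0000 means engrave at S189, F4269. After flipping Y the toolpath is (104.113,79.715) → (66.990,59.808) → (29.083,129.127) → (180.748,17.594).

Shape 3 is a circle drawn with `<circle>`. Its stroke #ff0000 means engrave at S189, F4269. After flipping Y the toolpath is (50.325,39.452) → (47.145,51.320) → (38.457,60.008) → (26.589,63.188) → (14.721,60.008) → (6.033,51.320) → (2.853,39.452) → (6.033,27.584) → (14.721,18.896) → (26.589,15.716) → (38.457,18.896) → (47.145,27.584) → (50.325,39.452), returning to the start.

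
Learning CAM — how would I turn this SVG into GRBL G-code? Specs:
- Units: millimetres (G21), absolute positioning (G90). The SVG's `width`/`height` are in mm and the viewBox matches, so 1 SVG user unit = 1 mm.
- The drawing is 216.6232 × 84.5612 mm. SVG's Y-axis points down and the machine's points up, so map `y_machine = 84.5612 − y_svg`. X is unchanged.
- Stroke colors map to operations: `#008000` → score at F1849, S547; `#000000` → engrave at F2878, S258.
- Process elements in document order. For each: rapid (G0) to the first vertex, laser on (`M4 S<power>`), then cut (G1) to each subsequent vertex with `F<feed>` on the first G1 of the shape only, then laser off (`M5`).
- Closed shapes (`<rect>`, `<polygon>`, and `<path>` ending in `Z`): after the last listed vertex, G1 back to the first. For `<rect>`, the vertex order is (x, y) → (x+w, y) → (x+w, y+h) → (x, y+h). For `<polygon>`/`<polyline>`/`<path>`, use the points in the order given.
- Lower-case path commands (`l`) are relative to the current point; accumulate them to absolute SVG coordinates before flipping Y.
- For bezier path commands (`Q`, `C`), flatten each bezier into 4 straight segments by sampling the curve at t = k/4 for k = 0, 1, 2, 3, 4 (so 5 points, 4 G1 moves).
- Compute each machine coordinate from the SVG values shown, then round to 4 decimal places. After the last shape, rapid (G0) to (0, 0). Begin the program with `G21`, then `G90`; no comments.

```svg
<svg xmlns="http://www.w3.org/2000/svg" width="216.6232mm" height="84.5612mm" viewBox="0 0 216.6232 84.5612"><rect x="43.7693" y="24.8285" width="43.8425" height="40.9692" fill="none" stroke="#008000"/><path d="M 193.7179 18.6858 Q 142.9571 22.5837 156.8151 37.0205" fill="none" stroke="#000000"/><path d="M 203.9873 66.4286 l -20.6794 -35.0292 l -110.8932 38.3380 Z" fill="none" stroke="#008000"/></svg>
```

G21
G90
G0 X43.7693 Y59.7327
M4 S547
G1 X87.6118 Y59.7327 F1849
G1 X87.6118 Y18.7635
G1 X43.7693 Y18.7635
G1 X43.7693 Y59.7327
M5
G0 X193.7179 Y65.8754
M4 S258
G1 X172.3762 Y63.2678 F2878
G1 X159.1118 Y59.3428
G1 X153.9248 Y54.1004
G1 X156.8151 Y47.5407
M5
G0 X203.9873 Y18.1326
M4 S547
G1 X183.3079 Y53.1618 F1849
G1 X72.4147 Y14.8238
G1 X203.9873 Y18.1326
M5
G0 X0.0000 Y0.0000

Since the viewBox matches the mm dimensions, user units are millimetres directly. The only transform is the Y-flip y_m = 84.5612 − y_svg.

Shape 1 is a rectangle drawn with `<rect>`. Its stroke #008000 means score at S547, F1849. After flipping Y the toolpath is (43.7693,59.7327) → (87.6118,59.7327) → (87.6118,18.7635) → (43.7693,18.7635) → (43.7693,59.7327), returning to the start.

Shape 2 is a quadratic bezier drawn with `<path>`. Its stroke #000000 means engrave at S258, F2878. After flipping Y the toolpath is (193.7179,65.8754) → (172.3762,63.2678) → (159.1118,59.3428) → (153.9248,54.1004) → (156.8151,47.5407).

Shape 3 is a closed polygon drawn with `<path>`. Its stroke #008000 means score at S547, F1849. After flipping Y the toolpath is (203.9873,18.1326) → (183.3079,53.1618) → (72.4147,14.8238) → (203.9873,18.1326), returning to the start.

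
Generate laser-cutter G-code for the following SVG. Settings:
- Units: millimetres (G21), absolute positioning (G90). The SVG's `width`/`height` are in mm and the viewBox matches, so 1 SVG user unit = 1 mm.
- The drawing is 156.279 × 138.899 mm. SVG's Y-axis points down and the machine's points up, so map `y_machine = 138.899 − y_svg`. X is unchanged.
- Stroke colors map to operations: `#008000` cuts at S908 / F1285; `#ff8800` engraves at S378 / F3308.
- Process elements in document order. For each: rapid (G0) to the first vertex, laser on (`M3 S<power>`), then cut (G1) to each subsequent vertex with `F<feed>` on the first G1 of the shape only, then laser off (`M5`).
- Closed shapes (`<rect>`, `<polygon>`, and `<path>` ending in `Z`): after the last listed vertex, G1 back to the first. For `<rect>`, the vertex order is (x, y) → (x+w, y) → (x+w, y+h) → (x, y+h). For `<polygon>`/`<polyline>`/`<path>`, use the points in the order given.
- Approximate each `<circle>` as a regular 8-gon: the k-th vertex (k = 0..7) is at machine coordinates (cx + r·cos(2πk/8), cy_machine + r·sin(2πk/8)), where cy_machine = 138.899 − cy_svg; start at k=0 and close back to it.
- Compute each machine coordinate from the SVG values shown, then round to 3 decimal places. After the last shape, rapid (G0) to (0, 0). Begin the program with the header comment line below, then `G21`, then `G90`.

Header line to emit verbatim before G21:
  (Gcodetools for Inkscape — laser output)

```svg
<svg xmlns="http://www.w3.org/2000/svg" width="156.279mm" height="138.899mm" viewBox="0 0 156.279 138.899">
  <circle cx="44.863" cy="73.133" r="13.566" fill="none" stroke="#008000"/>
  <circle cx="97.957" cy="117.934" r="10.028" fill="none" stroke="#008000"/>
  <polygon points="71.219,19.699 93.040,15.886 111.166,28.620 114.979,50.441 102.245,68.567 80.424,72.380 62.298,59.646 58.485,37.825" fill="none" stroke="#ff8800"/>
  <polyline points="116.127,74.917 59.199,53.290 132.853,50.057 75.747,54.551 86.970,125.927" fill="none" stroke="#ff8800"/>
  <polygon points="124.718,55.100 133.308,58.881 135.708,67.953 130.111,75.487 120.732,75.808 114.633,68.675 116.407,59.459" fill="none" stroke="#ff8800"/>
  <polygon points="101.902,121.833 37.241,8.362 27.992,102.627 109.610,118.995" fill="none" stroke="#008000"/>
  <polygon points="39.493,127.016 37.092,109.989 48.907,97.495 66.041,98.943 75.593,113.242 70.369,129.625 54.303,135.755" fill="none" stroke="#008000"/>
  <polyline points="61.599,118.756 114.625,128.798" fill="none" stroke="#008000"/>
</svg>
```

(Gcodetools for Inkscape — laser output)
G21
G90
G0 X58.429 Y65.766
M3 S908
G1 X54.456 Y75.359 F1285
G1 X44.863 Y79.332
G1 X35.270 Y75.359
G1 X31.297 Y65.766
G1 X35.270 Y56.173
G1 X44.863 Y52.200
G1 X54.456 Y56.173
G1 X58.429 Y65.766
M5
G0 X107.985 Y20.965
M3 S908
G1 X105.048 Y28.056 F1285
G1 X97.957 Y30.993
G1 X90.866 Y28.056
G1 X87.929 Y20.965
G1 X90.866 Y13.874
G1 X97.957 Y10.937
G1 X105.048 Y13.874
G1 X107.985 Y20.965
M5
G0 X71.219 Y119.200
M3 S378
G1 X93.040 Y123.013 F3308
G1 X111.166 Y110.279
G1 X114.979 Y88.458
G1 X102.245 Y70.332
G1 X80.424 Y66.519
G1 X62.298 Y79.253
G1 X58.485 Y101.074
G1 X71.219 Y119.200
M5
G0 X116.127 Y63.982
M3 S378
G1 X59.199 Y85.609 F3308
G1 X132.853 Y88.842
G1 X75.747 Y84.348
G1 X86.970 Y12.972
M5
G0 X124.718 Y83.799
M3 S378
G1 X133.308 Y80.018 F3308
G1 X135.708 Y70.946
G1 X130.111 Y63.412
G1 X120.732 Y63.091
G1 X114.633 Y70.224
G1 X116.407 Y79.440
G1 X124.718 Y83.799
M5
G0 X101.902 Y17.066
M3 S908
G1 X37.241 Y130.537 F1285
G1 X27.992 Y36.272
G1 X109.610 Y19.904
G1 X101.902 Y17.066
M5
G0 X39.493 Y11.883
M3 S908
G1 X37.092 Y28.910 F1285
G1 X48.907 Y41.404
G1 X66.041 Y39.956
G1 X75.593 Y25.657
G1 X70.369 Y9.274
G1 X54.303 Y3.144
G1 X39.493 Y11.883
M5
G0 X61.599 Y20.143
M3 S908
G1 X114.625 Y10.101 F1285
M5
G0 X0.000 Y0.000

1 u = 1 mm; y_m = 138.899 − y.

[1] `<circle>` circle, #008000→cut S908 F1285: (58.429,65.766) → (54.456,75.359) → (44.863,79.332) → (35.270,75.359) → (31.297,65.766) → (35.270,56.173) → (44.863,52.200) → (54.456,56.173) → (58.429,65.766) (closed)

[2] `<circle>` circle, #008000→cut S908 F1285: (107.985,20.965) → (105.048,28.056) → (97.957,30.993) → (90.866,28.056) → (87.929,20.965) → (90.866,13.874) → (97.957,10.937) → (105.048,13.874) → (107.985,20.965) (closed)

[3] `<polygon>` regular polygon, #ff8800→engrave S378 F3308: (71.219,119.200) → (93.040,123.013) → (111.166,110.279) → (114.979,88.458) → (102.245,70.332) → (80.424,66.519) → (62.298,79.253) → (58.485,101.074) → (71.219,119.200) (closed)

[4] `<polyline>` open polyline, #ff8800→engrave S378 F3308: (116.127,63.982) → (59.199,85.609) → (132.853,88.842) → (75.747,84.348) → (86.970,12.972)

[5] `<polygon>` regular polygon, #ff8800→engrave S378 F3308: (124.718,83.799) → (133.308,80.018) → (135.708,70.946) → (130.111,63.412) → (120.732,63.091) → (114.633,70.224) → (116.407,79.440) → (124.718,83.799) (closed)

[6] `<polygon>` closed polygon, #008000→cut S908 F1285: (101.902,17.066) → (37.241,130.537) → (27.992,36.272) → (109.610,19.904) → (101.902,17.066) (closed)

[7] `<polygon>` regular polygon, #008000→cut S908 F1285: (39.493,11.883) → (37.092,28.910) → (48.907,41.404) → (66.041,39.956) → (75.593,25.657) → (70.369,9.274) → (54.303,3.144) → (39.493,11.883) (closed)

[8] `<polyline>` line segment, #008000→cut S908 F1285: (61.599,20.143) → (114.625,10.101)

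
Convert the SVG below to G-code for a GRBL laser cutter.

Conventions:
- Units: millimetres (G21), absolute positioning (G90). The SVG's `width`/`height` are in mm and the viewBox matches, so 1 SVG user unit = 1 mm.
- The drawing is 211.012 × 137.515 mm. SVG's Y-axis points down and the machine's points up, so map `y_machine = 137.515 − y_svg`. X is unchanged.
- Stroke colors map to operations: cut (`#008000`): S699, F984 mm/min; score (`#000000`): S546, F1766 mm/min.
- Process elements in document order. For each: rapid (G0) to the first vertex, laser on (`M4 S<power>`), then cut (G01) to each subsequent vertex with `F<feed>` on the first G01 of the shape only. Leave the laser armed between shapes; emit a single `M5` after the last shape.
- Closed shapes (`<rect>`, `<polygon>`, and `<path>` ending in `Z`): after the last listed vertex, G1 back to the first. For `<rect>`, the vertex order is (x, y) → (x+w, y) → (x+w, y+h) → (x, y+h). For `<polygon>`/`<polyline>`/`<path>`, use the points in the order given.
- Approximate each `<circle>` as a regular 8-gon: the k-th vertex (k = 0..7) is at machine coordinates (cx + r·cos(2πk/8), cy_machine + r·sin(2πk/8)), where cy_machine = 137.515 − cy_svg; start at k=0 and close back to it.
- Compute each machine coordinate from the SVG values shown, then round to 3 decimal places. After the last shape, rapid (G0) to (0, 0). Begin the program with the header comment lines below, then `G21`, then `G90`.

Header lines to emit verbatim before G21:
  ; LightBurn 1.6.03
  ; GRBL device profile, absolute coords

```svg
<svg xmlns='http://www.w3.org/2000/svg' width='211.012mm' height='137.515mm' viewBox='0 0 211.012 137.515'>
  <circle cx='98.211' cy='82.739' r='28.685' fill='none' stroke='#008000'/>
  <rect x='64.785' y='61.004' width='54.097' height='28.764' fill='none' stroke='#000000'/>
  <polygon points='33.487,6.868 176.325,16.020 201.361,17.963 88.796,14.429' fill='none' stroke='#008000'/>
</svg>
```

1 u = 1 mm; y_m = 137.515 − y.

[1] `<circle>` circle, #008000→cut S699 F984: (126.896,54.776) → (118.494,75.059) → (98.211,83.461) → (77.928,75.059) → (69.526,54.776) → (77.928,34.493) → (98.211,26.091) → (118.494,34.493) → (126.896,54.776) (closed)

[2] `<rect>` rectangle, #000000→score S546 F1766: (64.785,76.511) → (118.882,76.511) → (118.882,47.747) → (64.785,47.747) → (64.785,76.511) (closed)

[3] `<polygon>` closed polygon, #008000→cut S699 F984: (33.487,130.647) → (176.325,121.495) → (201.361,119.552) → (88.796,123.086) → (33.487,130.647) (closed)

; LightBurn 1.6.03
; GRBL device profile, absolute coords
G21
G90
G0 X126.896 Y54.776
M4 S699
G01 X118.494 Y75.059 F984
G01 X98.211 Y83.461
G01 X77.928 Y75.059
G01 X69.526 Y54.776
G01 X77.928 Y34.493
G01 X98.211 Y26.091
G01 X118.494 Y34.493
G01 X126.896 Y54.776
G0 X64.785 Y76.511
M4 S546
G01 X118.882 Y76.511 F1766
G01 X118.882 Y47.747
G01 X64.785 Y47.747
G01 X64.785 Y76.511
G0 X33.487 Y130.647
M4 S699
G01 X176.325 Y121.495 F984
G01 X201.361 Y119.552
G01 X88.796 Y123.086
G01 X33.487 Y130.647
M5
G0 X0.000 Y0.000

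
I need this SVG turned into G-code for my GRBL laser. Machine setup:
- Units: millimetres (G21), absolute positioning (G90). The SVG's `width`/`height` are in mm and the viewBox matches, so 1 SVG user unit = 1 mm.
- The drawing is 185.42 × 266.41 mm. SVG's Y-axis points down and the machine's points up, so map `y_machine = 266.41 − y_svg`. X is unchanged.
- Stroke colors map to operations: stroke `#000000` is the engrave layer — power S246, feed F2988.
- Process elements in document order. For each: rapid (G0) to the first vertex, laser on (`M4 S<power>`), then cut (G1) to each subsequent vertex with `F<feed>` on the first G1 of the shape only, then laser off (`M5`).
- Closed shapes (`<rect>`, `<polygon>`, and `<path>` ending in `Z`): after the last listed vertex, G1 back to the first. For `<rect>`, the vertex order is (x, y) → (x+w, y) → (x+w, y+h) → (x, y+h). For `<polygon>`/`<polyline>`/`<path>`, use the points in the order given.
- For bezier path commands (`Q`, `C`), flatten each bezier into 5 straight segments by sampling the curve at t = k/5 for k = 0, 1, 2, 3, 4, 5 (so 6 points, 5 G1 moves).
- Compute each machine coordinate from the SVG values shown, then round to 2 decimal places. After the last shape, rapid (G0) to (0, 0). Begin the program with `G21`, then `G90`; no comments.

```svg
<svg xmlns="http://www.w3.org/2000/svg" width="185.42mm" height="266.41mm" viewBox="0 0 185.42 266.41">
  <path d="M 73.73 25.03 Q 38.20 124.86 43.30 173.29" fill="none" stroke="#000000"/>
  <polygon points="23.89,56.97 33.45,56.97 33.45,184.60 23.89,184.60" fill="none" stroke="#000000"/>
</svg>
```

G21
G90
G0 X73.73 Y241.38
M4 S246
G1 X61.14 Y203.50 F2988
G1 X51.81 Y169.74
G1 X45.72 Y140.09
G1 X42.89 Y114.55
G1 X43.30 Y93.12
M5
G0 X23.89 Y209.44
M4 S246
G1 X33.45 Y209.44 F2988
G1 X33.45 Y81.81
G1 X23.89 Y81.81
G1 X23.89 Y209.44
M5
G0 X0.00 Y0.00

Since the viewBox matches the mm dimensions, user units are millimetres directly. The only transform is the Y-flip y_m = 266.41 − y_svg.

Shape 1 is a quadratic bezier drawn with `<path>`. Its stroke #000000 means engrave at S246, F2988. After flipping Y the toolpath is (73.73,241.38) → (61.14,203.50) → (51.81,169.74) → (45.72,140.09) → (42.89,114.55) → (43.30,93.12).

Shape 2 is a rectangle drawn with `<polygon>`. Its stroke #000000 means engrave at S246, F2988. After flipping Y the toolpath is (23.89,209.44) → (33.45,209.44) → (33.45,81.81) → (23.89,81.81) → (23.89,209.44), returning to the start.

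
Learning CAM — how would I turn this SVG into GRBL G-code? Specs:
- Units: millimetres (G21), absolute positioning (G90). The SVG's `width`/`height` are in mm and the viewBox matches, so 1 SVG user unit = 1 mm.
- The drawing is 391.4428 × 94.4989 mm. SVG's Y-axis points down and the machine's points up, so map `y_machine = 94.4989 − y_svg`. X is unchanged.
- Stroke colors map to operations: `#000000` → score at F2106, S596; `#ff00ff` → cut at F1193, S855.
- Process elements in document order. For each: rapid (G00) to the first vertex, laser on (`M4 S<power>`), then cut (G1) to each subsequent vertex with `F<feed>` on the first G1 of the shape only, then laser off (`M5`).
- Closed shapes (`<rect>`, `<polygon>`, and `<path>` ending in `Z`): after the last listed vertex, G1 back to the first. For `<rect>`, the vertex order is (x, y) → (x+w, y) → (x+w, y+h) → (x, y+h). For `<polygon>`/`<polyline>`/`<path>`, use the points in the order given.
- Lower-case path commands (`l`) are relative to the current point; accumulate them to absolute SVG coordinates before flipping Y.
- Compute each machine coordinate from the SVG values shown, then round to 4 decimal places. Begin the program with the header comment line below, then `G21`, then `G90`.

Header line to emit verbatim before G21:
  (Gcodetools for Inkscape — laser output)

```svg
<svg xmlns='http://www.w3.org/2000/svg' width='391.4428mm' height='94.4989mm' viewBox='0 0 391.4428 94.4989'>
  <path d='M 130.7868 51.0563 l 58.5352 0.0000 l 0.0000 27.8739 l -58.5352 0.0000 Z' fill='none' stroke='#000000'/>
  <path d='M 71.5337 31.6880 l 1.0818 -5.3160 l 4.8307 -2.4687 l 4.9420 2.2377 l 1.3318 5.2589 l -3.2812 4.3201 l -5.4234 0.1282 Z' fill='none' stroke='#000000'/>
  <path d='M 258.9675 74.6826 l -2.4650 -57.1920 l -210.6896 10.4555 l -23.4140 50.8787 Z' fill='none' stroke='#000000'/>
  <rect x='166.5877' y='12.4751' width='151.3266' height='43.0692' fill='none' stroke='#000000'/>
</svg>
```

(Gcodetools for Inkscape — laser output)
G21
G90
G00 X130.7868 Y43.4426
M4 S596
G1 X189.3220 Y43.4426 F2106
G1 X189.3220 Y15.5687
G1 X130.7868 Y15.5687
G1 X130.7868 Y43.4426
M5
G00 X71.5337 Y62.8109
M4 S596
G1 X72.6155 Y68.1269 F2106
G1 X77.4462 Y70.5956
G1 X82.3882 Y68.3579
G1 X83.7200 Y63.0990
G1 X80.4388 Y58.7789
G1 X75.0154 Y58.6507
G1 X71.5337 Y62.8109
M5
G00 X258.9675 Y19.8163
M4 S596
G1 X256.5025 Y77.0083 F2106
G1 X45.8129 Y66.5528
G1 X22.3989 Y15.6741
G1 X258.9675 Y19.8163
M5
G00 X166.5877 Y82.0238
M4 S596
G1 X317.9143 Y82.0238 F2106
G1 X317.9143 Y38.9546
G1 X166.5877 Y38.9546
G1 X166.5877 Y82.0238
M5

viewBox `0 0 391.4428 94.4989` with mm width/height → 1 unit = 1 mm. Flip: y_m = 94.4989 − y_svg.

**Shape 1** — `<path>` rectangle, stroke `#000000` → score (S596, F2106). Machine vertices: (130.7868,43.4426) → (189.3220,43.4426) → (189.3220,15.5687) → (130.7868,15.5687) → (130.7868,43.4426). Closed: final G1 returns to the first vertex.

**Shape 2** — `<path>` regular polygon, stroke `#000000` → score (S596, F2106). Machine vertices: (71.5337,62.8109) → (72.6155,68.1269) → (77.4462,70.5956) → (82.3882,68.3579) → (83.7200,63.0990) → (80.4388,58.7789) → (75.0154,58.6507) → (71.5337,62.8109). Closed: final G1 returns to the first vertex.

**Shape 3** — `<path>` closed polygon, stroke `#000000` → score (S596, F2106). Machine vertices: (258.9675,19.8163) → (256.5025,77.0083) → (45.8129,66.5528) → (22.3989,15.6741) → (258.9675,19.8163). Closed: final G1 returns to the first vertex.

**Shape 4** — `<rect>` rectangle, stroke `#000000` → score (S596, F2106). Machine vertices: (166.5877,82.0238) → (317.9143,82.0238) → (317.9143,38.9546) → (166.5877,38.9546) → (166.5877,82.0238). Closed: final G1 returns to the first vertex.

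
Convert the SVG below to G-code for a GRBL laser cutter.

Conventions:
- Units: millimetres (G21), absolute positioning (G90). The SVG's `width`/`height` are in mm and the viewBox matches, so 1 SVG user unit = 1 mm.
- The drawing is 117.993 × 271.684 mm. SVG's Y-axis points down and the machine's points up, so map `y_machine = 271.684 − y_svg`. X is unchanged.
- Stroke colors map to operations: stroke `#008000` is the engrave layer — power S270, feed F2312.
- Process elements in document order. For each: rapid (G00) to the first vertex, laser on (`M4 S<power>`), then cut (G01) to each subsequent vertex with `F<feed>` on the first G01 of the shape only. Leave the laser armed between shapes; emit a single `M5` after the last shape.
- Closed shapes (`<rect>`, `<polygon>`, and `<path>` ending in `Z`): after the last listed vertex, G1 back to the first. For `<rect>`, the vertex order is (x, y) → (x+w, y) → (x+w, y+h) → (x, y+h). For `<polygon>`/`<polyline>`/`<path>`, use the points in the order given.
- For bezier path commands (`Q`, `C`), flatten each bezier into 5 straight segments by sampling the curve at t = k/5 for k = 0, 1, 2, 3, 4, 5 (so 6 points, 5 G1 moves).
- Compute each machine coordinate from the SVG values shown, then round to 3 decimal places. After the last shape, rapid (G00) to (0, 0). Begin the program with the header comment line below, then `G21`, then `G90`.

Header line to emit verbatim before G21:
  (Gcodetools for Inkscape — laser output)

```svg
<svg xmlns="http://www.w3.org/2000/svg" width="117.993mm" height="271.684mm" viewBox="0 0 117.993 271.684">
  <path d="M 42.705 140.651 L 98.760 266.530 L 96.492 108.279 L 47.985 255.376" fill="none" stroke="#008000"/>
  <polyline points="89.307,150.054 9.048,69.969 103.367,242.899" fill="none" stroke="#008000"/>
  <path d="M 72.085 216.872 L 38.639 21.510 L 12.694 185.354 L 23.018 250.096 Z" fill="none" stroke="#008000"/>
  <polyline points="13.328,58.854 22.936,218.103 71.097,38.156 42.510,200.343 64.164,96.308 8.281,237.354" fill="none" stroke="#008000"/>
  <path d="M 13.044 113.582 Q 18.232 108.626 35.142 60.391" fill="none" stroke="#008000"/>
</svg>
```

viewBox `0 0 117.993 271.684` with mm width/height → 1 unit = 1 mm. Flip: y_m = 271.684 − y_svg.

**Shape 1** — `<path>` open polyline, stroke `#008000` → engrave (S270, F2312). Machine vertices: (42.705,131.033) → (98.760,5.154) → (96.492,163.405) → (47.985,16.308). Open path.

**Shape 2** — `<polyline>` open polyline, stroke `#008000` → engrave (S270, F2312). Machine vertices: (89.307,121.630) → (9.048,201.715) → (103.367,28.785). Open path.

**Shape 3** — `<path>` closed polygon, stroke `#008000` → engrave (S270, F2312). Machine vertices: (72.085,54.812) → (38.639,250.174) → (12.694,86.330) → (23.018,21.588) → (72.085,54.812). Closed: final G1 returns to the first vertex.

**Shape 4** — `<polyline>` open polyline, stroke `#008000` → engrave (S270, F2312). Machine vertices: (13.328,212.830) → (22.936,53.581) → (71.097,233.528) → (42.510,71.341) → (64.164,175.376) → (8.281,34.330). Open path.

**Shape 5** — `<path>` quadratic bezier, stroke `#008000` → engrave (S270, F2312). Control points (SVG): P0=(13.044,113.582), P1=(18.232,108.626), P2=(35.142,60.391); sampled at t=k/5. Machine vertices: (13.044,158.102) → (15.588,161.816) → (19.070,168.991) → (23.490,179.630) → (28.847,193.730) → (35.142,211.293). Open path.

(Gcodetools for Inkscape — laser output)
G21
G90
G00 X42.705 Y131.033
M4 S270
G01 X98.760 Y5.154 F2312
G01 X96.492 Y163.405
G01 X47.985 Y16.308
G00 X89.307 Y121.630
M4 S270
G01 X9.048 Y201.715 F2312
G01 X103.367 Y28.785
G00 X72.085 Y54.812
M4 S270
G01 X38.639 Y250.174 F2312
G01 X12.694 Y86.330
G01 X23.018 Y21.588
G01 X72.085 Y54.812
G00 X13.328 Y212.830
M4 S270
G01 X22.936 Y53.581 F2312
G01 X71.097 Y233.528
G01 X42.510 Y71.341
G01 X64.164 Y175.376
G01 X8.281 Y34.330
G00 X13.044 Y158.102
M4 S270
G01 X15.588 Y161.816 F2312
G01 X19.070 Y168.991
G01 X23.490 Y179.630
G01 X28.847 Y193.730
G01 X35.142 Y211.293
M5
G00 X0.000 Y0.000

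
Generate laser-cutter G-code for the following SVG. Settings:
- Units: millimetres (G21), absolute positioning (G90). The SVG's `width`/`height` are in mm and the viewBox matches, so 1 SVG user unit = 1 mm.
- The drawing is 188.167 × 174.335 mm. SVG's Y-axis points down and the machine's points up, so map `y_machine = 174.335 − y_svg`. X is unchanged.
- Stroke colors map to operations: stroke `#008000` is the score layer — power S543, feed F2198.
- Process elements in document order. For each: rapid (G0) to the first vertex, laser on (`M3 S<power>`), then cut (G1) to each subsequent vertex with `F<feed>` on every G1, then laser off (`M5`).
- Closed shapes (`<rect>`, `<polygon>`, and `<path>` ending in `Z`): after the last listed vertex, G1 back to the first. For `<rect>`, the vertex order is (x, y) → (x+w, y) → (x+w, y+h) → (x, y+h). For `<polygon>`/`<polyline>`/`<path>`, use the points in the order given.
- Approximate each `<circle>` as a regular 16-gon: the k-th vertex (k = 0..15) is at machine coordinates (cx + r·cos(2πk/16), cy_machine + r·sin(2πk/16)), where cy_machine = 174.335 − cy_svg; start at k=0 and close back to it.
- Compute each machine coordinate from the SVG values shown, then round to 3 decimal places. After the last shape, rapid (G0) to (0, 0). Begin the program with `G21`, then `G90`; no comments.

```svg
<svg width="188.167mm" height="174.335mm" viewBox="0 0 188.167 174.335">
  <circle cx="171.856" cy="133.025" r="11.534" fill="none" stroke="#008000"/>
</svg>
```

Since the viewBox matches the mm dimensions, user units are millimetres directly. The only transform is the Y-flip y_m = 174.335 − y_svg.

Shape 1 is a circle drawn with `<circle>`. Its stroke #008000 means score at S543, F2198. After flipping Y the toolpath is (183.390,41.310) → (182.512,45.724) → (180.012,49.466) → (176.270,51.966) → (171.856,52.844) → (167.442,51.966) → (163.700,49.466) → (161.200,45.724) → (160.322,41.310) → (161.200,36.896) → (163.700,33.154) → (167.442,30.654) → (171.856,29.776) → (176.270,30.654) → (180.012,33.154) → (182.512,36.896) → (183.390,41.310), returning to the start.

G21
G90
G0 X183.390 Y41.310
M3 S543
G1 X182.512 Y45.724 F2198
G1 X180.012 Y49.466 F2198
G1 X176.270 Y51.966 F2198
G1 X171.856 Y52.844 F2198
G1 X167.442 Y51.966 F2198
G1 X163.700 Y49.466 F2198
G1 X161.200 Y45.724 F2198
G1 X160.322 Y41.310 F2198
G1 X161.200 Y36.896 F2198
G1 X163.700 Y33.154 F2198
G1 X167.442 Y30.654 F2198
G1 X171.856 Y29.776 F2198
G1 X176.270 Y30.654 F2198
G1 X180.012 Y33.154 F2198
G1 X182.512 Y36.896 F2198
G1 X183.390 Y41.310 F2198
M5
G0 X0.000 Y0.000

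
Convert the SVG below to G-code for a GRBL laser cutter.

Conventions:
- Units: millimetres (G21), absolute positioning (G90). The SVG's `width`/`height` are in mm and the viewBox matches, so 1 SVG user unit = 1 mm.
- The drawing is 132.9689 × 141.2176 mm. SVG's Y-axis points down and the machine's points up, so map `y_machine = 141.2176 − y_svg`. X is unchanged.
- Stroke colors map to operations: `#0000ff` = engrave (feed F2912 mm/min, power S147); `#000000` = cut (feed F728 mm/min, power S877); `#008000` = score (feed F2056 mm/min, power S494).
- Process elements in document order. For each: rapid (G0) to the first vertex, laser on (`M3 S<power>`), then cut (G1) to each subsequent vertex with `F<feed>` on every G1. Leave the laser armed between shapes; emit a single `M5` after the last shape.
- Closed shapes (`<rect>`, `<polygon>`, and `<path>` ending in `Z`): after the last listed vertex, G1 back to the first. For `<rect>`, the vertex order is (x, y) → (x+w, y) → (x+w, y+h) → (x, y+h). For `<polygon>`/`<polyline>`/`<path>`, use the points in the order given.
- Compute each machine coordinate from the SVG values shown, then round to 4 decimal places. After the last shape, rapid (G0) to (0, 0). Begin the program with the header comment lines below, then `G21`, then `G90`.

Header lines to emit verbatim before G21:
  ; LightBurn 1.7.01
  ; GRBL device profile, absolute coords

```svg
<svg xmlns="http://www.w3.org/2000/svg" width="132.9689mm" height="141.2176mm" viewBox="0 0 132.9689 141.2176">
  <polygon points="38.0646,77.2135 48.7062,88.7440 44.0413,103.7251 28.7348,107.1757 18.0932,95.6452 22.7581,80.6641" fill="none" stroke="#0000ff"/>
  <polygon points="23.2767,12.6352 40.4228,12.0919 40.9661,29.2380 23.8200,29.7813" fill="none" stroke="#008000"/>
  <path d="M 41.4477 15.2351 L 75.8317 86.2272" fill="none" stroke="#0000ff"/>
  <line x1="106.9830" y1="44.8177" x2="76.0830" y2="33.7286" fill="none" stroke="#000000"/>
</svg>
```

; LightBurn 1.7.01
; GRBL device profile, absolute coords
G21
G90
G0 X38.0646 Y64.0041
M3 S147
G1 X48.7062 Y52.4736 F2912
G1 X44.0413 Y37.4925 F2912
G1 X28.7348 Y34.0419 F2912
G1 X18.0932 Y45.5724 F2912
G1 X22.7581 Y60.5535 F2912
G1 X38.0646 Y64.0041 F2912
G0 X23.2767 Y128.5824
M3 S494
G1 X40.4228 Y129.1257 F2056
G1 X40.9661 Y111.9796 F2056
G1 X23.8200 Y111.4363 F2056
G1 X23.2767 Y128.5824 F2056
G0 X41.4477 Y125.9825
M3 S147
G1 X75.8317 Y54.9904 F2912
G0 X106.9830 Y96.3999
M3 S877
G1 X76.0830 Y107.4890 F728
M5
G0 X0.0000 Y0.0000

viewBox `0 0 132.9689 141.2176` with mm width/height → 1 unit = 1 mm. Flip: y_m = 141.2176 − y_svg.

**Shape 1** — `<polygon>` regular polygon, stroke `#0000ff` → engrave (S147, F2912). Machine vertices: (38.0646,64.0041) → (48.7062,52.4736) → (44.0413,37.4925) → (28.7348,34.0419) → (18.0932,45.5724) → (22.7581,60.5535) → (38.0646,64.0041). Closed: final G1 returns to the first vertex.

**Shape 2** — `<polygon>` regular polygon, stroke `#008000` → score (S494, F2056). Machine vertices: (23.2767,128.5824) → (40.4228,129.1257) → (40.9661,111.9796) → (23.8200,111.4363) → (23.2767,128.5824). Closed: final G1 returns to the first vertex.

**Shape 3** — `<path>` line segment, stroke `#0000ff` → engrave (S147, F2912). Machine vertices: (41.4477,125.9825) → (75.8317,54.9904). Open path.

**Shape 4** — `<line>` line segment, stroke `#000000` → cut (S877, F728). Machine vertices: (106.9830,96.3999) → (76.0830,107.4890). Open path.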